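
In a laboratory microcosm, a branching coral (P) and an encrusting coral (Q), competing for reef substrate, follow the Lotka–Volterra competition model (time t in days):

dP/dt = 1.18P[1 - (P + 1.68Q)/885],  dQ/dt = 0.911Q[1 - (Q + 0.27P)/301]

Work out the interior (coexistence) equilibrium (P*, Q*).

P* ≈ 694, Q* ≈ 114

Setting both brackets to zero gives the nullclines P + 1.68Q = 885 and 0.27P + Q = 301.
Substituting Q = 301 - 0.27P into the first: P(1 - 1.68·0.27) = 885 - 1.68·301.
So P* = 379/0.546 = 694, and then Q* = 301 - 0.27·694 = 114.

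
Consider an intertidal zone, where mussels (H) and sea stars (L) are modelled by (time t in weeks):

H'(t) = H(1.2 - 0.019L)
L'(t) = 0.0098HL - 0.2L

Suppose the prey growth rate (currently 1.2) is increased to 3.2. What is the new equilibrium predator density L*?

At the interior fixed point, setting dH/dt = 0 with H > 0 fixes L* = (prey growth rate)/(HL coefficient) — independent of the other coefficients.
With the change, L* = 3.2/0.019 = 168; it rises from 63.2.

L* ≈ 168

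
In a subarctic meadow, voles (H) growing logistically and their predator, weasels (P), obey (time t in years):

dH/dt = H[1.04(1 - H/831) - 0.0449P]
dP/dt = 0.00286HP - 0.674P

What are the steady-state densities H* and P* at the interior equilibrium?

H* ≈ 236, P* ≈ 16.6

From dP/dt = 0 with P > 0: 0.00286H* = 0.674, so H* = 236.
Substitute into dH/dt = 0: 1.04(1 - 236/831) = 0.0449P*.
The bracket is 0.716, giving P* = 0.745/0.0449 = 16.6.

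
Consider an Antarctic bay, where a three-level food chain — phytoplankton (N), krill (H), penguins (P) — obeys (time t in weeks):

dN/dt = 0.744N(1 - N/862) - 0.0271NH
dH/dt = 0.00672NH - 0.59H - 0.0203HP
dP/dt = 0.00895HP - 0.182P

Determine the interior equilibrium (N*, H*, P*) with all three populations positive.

From dP/dt = 0: 0.00895H* = 0.182, so H* = 20.3.
From dN/dt = 0: 0.744(1 - N*/862) = 0.0271·20.3, giving N* = 862·(1 - 0.741) = 224.
From dH/dt = 0: 0.00672·224 - 0.59 = 0.0203P*, so P* = 0.912/0.0203 = 44.9.

N* ≈ 224, H* ≈ 20.3, P* ≈ 44.9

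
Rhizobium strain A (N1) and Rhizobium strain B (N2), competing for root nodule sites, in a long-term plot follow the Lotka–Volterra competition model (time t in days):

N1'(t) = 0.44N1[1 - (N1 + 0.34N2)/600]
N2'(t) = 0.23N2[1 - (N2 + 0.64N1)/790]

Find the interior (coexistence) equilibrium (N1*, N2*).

N1* ≈ 424, N2* ≈ 519

Setting both brackets to zero gives the nullclines N1 + 0.34N2 = 600 and 0.64N1 + N2 = 790.
Substituting N2 = 790 - 0.64N1 into the first: N1(1 - 0.34·0.64) = 600 - 0.34·790.
So N1* = 331/0.782 = 424, and then N2* = 790 - 0.64·424 = 519.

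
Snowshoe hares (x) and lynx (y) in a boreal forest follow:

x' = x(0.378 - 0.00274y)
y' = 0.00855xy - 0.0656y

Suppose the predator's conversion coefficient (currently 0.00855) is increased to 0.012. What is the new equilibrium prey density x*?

At the interior fixed point, setting dy/dt = 0 with y > 0 fixes x* = (predator death rate)/(xy coefficient) — independent of the other coefficients.
With the change, x* = 0.0656/0.012 = 5.47; it falls from 7.67.

x* ≈ 5.47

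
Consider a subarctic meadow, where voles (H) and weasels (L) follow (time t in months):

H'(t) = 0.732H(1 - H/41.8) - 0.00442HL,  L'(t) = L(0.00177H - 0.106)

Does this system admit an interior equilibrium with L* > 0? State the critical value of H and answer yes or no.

Threshold H = 59.9; K < 59.9, so no, the predator goes extinct.

The predator equation gives dL/dt > 0 only when H > 0.106/0.00177 = 59.9.
Without the predator, H → K = 41.8. Since 41.8 < 59.9, the predator cannot invade.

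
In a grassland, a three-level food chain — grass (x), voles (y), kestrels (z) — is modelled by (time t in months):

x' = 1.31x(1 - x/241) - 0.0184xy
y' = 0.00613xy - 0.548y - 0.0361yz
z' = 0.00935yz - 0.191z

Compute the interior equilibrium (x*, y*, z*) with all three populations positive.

x* ≈ 172, y* ≈ 20.4, z* ≈ 14

From dz/dt = 0: 0.00935y* = 0.191, so y* = 20.4.
From dx/dt = 0: 1.31(1 - x*/241) = 0.0184·20.4, giving x* = 241·(1 - 0.287) = 172.
From dy/dt = 0: 0.00613·172 - 0.548 = 0.0361z*, so z* = 0.505/0.0361 = 14.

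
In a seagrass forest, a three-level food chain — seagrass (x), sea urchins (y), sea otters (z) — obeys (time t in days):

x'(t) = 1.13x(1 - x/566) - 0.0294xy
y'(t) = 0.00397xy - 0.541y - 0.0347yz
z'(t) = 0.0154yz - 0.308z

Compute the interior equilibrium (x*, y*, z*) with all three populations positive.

x* ≈ 271, y* ≈ 20, z* ≈ 15.5

From dz/dt = 0: 0.0154y* = 0.308, so y* = 20.
From dx/dt = 0: 1.13(1 - x*/566) = 0.0294·20, giving x* = 566·(1 - 0.52) = 271.
From dy/dt = 0: 0.00397·271 - 0.541 = 0.0347z*, so z* = 0.537/0.0347 = 15.5.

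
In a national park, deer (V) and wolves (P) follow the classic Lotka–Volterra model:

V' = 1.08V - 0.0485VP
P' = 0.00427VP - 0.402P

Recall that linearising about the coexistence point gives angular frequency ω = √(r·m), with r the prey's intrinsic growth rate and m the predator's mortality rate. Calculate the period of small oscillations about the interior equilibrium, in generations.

T ≈ 9.54 generations

Here r = 1.08 and m = 0.402, so r·m = 0.434.
ω = √0.434 = 0.659 per generation, hence T = 2π/ω ≈ 9.54 generations.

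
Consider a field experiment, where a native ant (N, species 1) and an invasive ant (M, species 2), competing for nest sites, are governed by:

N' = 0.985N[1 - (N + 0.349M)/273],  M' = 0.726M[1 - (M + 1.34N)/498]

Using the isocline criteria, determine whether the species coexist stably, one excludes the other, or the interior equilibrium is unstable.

Compare the nullcline intercepts: K1/α12 = 273/0.349 = 782 > K2 = 498; K2/α21 = 498/1.34 = 372 > K1 = 273.
Since both inequalities hold, each species can invade when rare, so the interior equilibrium is stable.

stable coexistence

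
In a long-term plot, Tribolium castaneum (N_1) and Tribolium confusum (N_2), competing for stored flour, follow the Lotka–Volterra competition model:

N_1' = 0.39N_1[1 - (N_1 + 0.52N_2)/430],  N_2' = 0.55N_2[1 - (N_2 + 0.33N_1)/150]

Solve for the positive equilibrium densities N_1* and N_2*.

N_1* ≈ 425, N_2* ≈ 9.78

Setting both brackets to zero gives the nullclines N_1 + 0.52N_2 = 430 and 0.33N_1 + N_2 = 150.
Substituting N_2 = 150 - 0.33N_1 into the first: N_1(1 - 0.52·0.33) = 430 - 0.52·150.
So N_1* = 352/0.828 = 425, and then N_2* = 150 - 0.33·425 = 9.78.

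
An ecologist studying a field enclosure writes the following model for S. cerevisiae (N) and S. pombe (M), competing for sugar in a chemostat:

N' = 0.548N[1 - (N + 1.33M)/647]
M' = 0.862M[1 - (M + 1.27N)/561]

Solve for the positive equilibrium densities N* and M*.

N* ≈ 144, M* ≈ 378

Setting both brackets to zero gives the nullclines N + 1.33M = 647 and 1.27N + M = 561.
Substituting M = 561 - 1.27N into the first: N(1 - 1.33·1.27) = 647 - 1.33·561.
So N* = -99.1/-0.689 = 144, and then M* = 561 - 1.27·144 = 378.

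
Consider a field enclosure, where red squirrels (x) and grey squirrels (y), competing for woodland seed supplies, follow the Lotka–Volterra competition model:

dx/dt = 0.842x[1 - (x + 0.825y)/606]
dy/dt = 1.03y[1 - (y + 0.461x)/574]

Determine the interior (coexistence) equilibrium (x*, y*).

x* ≈ 214, y* ≈ 475

Setting both brackets to zero gives the nullclines x + 0.825y = 606 and 0.461x + y = 574.
Substituting y = 574 - 0.461x into the first: x(1 - 0.825·0.461) = 606 - 0.825·574.
So x* = 132/0.62 = 214, and then y* = 574 - 0.461·214 = 475.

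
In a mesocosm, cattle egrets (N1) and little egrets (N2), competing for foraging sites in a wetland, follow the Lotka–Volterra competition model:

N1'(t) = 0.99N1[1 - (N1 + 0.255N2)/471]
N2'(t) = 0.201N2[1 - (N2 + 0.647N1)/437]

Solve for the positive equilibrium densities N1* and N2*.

Setting both brackets to zero gives the nullclines N1 + 0.255N2 = 471 and 0.647N1 + N2 = 437.
Substituting N2 = 437 - 0.647N1 into the first: N1(1 - 0.255·0.647) = 471 - 0.255·437.
So N1* = 360/0.835 = 431, and then N2* = 437 - 0.647·431 = 158.

N1* ≈ 431, N2* ≈ 158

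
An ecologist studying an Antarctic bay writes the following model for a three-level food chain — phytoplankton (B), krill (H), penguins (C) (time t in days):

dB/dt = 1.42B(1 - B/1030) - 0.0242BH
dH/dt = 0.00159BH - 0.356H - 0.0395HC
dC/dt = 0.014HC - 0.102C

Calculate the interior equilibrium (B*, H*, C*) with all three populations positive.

From dC/dt = 0: 0.014H* = 0.102, so H* = 7.29.
From dB/dt = 0: 1.42(1 - B*/1030) = 0.0242·7.29, giving B* = 1030·(1 - 0.124) = 902.
From dH/dt = 0: 0.00159·902 - 0.356 = 0.0395C*, so C* = 1.08/0.0395 = 27.3.

B* ≈ 902, H* ≈ 7.29, C* ≈ 27.3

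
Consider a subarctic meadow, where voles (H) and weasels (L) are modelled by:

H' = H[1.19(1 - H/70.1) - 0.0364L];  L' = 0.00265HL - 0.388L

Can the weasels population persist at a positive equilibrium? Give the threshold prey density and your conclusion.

Threshold H = 146; K < 146, so no, the predator goes extinct.

The predator equation gives dL/dt > 0 only when H > 0.388/0.00265 = 146.
Without the predator, H → K = 70.1. Since 70.1 < 146, the predator cannot invade.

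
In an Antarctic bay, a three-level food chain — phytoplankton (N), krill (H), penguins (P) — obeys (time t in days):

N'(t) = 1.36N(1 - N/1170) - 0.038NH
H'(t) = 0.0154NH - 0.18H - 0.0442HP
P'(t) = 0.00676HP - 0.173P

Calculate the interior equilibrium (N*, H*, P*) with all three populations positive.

N* ≈ 333, H* ≈ 25.6, P* ≈ 112

From dP/dt = 0: 0.00676H* = 0.173, so H* = 25.6.
From dN/dt = 0: 1.36(1 - N*/1170) = 0.038·25.6, giving N* = 1170·(1 - 0.715) = 333.
From dH/dt = 0: 0.0154·333 - 0.18 = 0.0442P*, so P* = 4.95/0.0442 = 112.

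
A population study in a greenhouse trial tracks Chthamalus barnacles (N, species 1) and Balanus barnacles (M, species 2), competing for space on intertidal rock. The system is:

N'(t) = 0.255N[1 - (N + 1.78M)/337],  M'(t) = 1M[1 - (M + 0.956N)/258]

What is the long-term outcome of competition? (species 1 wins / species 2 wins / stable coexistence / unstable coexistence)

unstable coexistence (outcome depends on initial conditions)

Compare the nullcline intercepts: K1/α12 = 337/1.78 = 189 < K2 = 258; K2/α21 = 258/0.956 = 270 < K1 = 337.
Since both are reversed, neither can invade when rare; the interior point is a saddle.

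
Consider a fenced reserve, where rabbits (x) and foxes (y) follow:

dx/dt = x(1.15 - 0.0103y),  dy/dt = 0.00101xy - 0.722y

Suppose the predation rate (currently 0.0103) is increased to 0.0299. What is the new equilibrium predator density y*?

At the interior fixed point, setting dx/dt = 0 with x > 0 fixes y* = (prey growth rate)/(xy coefficient) — independent of the other coefficients.
With the change, y* = 1.15/0.0299 = 38.5; it falls from 112.

y* ≈ 38.5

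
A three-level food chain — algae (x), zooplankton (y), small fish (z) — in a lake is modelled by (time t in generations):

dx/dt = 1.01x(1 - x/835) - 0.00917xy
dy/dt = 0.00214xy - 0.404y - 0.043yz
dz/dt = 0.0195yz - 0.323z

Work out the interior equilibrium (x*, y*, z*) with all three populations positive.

From dz/dt = 0: 0.0195y* = 0.323, so y* = 16.6.
From dx/dt = 0: 1.01(1 - x*/835) = 0.00917·16.6, giving x* = 835·(1 - 0.15) = 709.
From dy/dt = 0: 0.00214·709 - 0.404 = 0.043z*, so z* = 1.11/0.043 = 25.9.

x* ≈ 709, y* ≈ 16.6, z* ≈ 25.9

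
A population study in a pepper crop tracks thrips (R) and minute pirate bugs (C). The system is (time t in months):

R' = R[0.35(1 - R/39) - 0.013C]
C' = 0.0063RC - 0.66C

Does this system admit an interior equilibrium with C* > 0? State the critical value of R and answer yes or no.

The predator equation gives dC/dt > 0 only when R > 0.66/0.0063 = 105.
Without the predator, R → K = 39. Since 39 < 105, the predator cannot invade.

Threshold R = 105; K < 105, so no, the predator goes extinct.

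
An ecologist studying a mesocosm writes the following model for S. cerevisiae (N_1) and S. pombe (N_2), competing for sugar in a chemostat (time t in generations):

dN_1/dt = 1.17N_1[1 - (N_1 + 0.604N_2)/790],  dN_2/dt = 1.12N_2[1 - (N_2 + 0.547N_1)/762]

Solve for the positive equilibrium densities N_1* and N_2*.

Setting both brackets to zero gives the nullclines N_1 + 0.604N_2 = 790 and 0.547N_1 + N_2 = 762.
Substituting N_2 = 762 - 0.547N_1 into the first: N_1(1 - 0.604·0.547) = 790 - 0.604·762.
So N_1* = 330/0.67 = 492, and then N_2* = 762 - 0.547·492 = 493.

N_1* ≈ 492, N_2* ≈ 493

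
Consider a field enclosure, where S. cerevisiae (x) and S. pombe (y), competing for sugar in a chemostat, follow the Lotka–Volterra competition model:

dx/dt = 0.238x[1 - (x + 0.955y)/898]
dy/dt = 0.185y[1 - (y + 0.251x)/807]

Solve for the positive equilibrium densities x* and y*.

Setting both brackets to zero gives the nullclines x + 0.955y = 898 and 0.251x + y = 807.
Substituting y = 807 - 0.251x into the first: x(1 - 0.955·0.251) = 898 - 0.955·807.
So x* = 127/0.76 = 167, and then y* = 807 - 0.251·167 = 765.

x* ≈ 167, y* ≈ 765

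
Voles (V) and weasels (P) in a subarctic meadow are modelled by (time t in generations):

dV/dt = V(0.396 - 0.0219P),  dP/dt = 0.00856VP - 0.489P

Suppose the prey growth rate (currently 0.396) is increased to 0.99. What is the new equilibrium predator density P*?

At the interior fixed point, setting dV/dt = 0 with V > 0 fixes P* = (prey growth rate)/(VP coefficient) — independent of the other coefficients.
With the change, P* = 0.99/0.0219 = 45.2; it rises from 18.1.

P* ≈ 45.2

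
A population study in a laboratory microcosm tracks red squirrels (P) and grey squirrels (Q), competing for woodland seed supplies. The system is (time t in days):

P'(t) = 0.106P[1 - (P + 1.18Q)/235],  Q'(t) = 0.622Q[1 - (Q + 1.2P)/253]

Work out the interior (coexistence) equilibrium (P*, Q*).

P* ≈ 153, Q* ≈ 69.7

Setting both brackets to zero gives the nullclines P + 1.18Q = 235 and 1.2P + Q = 253.
Substituting Q = 253 - 1.2P into the first: P(1 - 1.18·1.2) = 235 - 1.18·253.
So P* = -63.5/-0.416 = 153, and then Q* = 253 - 1.2·153 = 69.7.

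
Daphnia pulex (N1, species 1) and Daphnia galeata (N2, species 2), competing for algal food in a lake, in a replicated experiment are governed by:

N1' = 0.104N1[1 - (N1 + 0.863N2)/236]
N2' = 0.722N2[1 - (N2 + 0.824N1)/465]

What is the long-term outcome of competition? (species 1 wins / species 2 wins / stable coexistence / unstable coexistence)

Compare the nullcline intercepts: K1/α12 = 236/0.863 = 273 < K2 = 465; K2/α21 = 465/0.824 = 564 > K1 = 236.
Since the inequalities point opposite ways, species 2 can invade but species 1 cannot.

species 2 excludes species 1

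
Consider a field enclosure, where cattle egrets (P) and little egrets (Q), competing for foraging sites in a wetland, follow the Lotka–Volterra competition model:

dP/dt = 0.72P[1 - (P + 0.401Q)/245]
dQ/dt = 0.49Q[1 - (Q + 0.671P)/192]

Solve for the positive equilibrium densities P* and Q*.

Setting both brackets to zero gives the nullclines P + 0.401Q = 245 and 0.671P + Q = 192.
Substituting Q = 192 - 0.671P into the first: P(1 - 0.401·0.671) = 245 - 0.401·192.
So P* = 168/0.731 = 230, and then Q* = 192 - 0.671·230 = 37.8.

P* ≈ 230, Q* ≈ 37.8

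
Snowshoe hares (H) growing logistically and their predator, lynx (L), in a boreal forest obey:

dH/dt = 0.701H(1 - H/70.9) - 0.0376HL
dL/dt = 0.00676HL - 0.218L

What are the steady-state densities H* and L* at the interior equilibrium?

H* ≈ 32.2, L* ≈ 10.2

From dL/dt = 0 with L > 0: 0.00676H* = 0.218, so H* = 32.2.
Substitute into dH/dt = 0: 0.701(1 - 32.2/70.9) = 0.0376L*.
The bracket is 0.545, giving L* = 0.382/0.0376 = 10.2.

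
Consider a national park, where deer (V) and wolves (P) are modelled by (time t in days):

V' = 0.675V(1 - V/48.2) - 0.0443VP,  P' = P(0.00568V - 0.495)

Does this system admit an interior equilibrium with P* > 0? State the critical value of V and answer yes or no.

Threshold V = 87.1; K < 87.1, so no, the predator goes extinct.

The predator equation gives dP/dt > 0 only when V > 0.495/0.00568 = 87.1.
Without the predator, V → K = 48.2. Since 48.2 < 87.1, the predator cannot invade.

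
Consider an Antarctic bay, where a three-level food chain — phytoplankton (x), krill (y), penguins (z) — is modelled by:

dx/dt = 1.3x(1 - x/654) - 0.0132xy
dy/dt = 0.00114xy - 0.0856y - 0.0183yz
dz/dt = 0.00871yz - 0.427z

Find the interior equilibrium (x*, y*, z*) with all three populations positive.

x* ≈ 328, y* ≈ 49, z* ≈ 15.8

From dz/dt = 0: 0.00871y* = 0.427, so y* = 49.
From dx/dt = 0: 1.3(1 - x*/654) = 0.0132·49, giving x* = 654·(1 - 0.498) = 328.
From dy/dt = 0: 0.00114·328 - 0.0856 = 0.0183z*, so z* = 0.289/0.0183 = 15.8.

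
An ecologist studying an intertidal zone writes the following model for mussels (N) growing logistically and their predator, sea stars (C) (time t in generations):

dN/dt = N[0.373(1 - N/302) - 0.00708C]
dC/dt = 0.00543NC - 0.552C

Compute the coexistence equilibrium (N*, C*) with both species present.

From dC/dt = 0 with C > 0: 0.00543N* = 0.552, so N* = 102.
Substitute into dN/dt = 0: 0.373(1 - 102/302) = 0.00708C*.
The bracket is 0.663, giving C* = 0.247/0.00708 = 34.9.

N* ≈ 102, C* ≈ 34.9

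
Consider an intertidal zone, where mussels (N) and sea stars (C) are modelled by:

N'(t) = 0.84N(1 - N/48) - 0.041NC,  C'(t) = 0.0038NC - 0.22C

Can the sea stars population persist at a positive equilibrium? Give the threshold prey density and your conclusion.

The predator equation gives dC/dt > 0 only when N > 0.22/0.0038 = 57.9.
Without the predator, N → K = 48. Since 48 < 57.9, the predator cannot invade.

Threshold N = 57.9; K < 57.9, so no, the predator goes extinct.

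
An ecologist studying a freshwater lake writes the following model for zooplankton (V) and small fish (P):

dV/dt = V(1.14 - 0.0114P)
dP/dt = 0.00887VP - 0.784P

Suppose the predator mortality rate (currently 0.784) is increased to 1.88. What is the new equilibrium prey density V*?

At the interior fixed point, setting dP/dt = 0 with P > 0 fixes V* = (predator death rate)/(VP coefficient) — independent of the other coefficients.
With the change, V* = 1.88/0.00887 = 212; it rises from 88.4.

V* ≈ 212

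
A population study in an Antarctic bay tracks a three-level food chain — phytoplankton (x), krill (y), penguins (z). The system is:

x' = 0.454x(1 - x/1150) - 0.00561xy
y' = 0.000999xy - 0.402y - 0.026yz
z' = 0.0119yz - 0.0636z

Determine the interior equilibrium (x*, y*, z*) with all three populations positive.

x* ≈ 1070, y* ≈ 5.34, z* ≈ 25.8

From dz/dt = 0: 0.0119y* = 0.0636, so y* = 5.34.
From dx/dt = 0: 0.454(1 - x*/1150) = 0.00561·5.34, giving x* = 1150·(1 - 0.066) = 1070.
From dy/dt = 0: 0.000999·1070 - 0.402 = 0.026z*, so z* = 0.671/0.026 = 25.8.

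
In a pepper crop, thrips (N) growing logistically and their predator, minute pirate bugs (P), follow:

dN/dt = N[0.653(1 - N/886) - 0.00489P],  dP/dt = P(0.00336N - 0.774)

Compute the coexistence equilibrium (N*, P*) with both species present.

N* ≈ 230, P* ≈ 98.8

From dP/dt = 0 with P > 0: 0.00336N* = 0.774, so N* = 230.
Substitute into dN/dt = 0: 0.653(1 - 230/886) = 0.00489P*.
The bracket is 0.74, giving P* = 0.483/0.00489 = 98.8.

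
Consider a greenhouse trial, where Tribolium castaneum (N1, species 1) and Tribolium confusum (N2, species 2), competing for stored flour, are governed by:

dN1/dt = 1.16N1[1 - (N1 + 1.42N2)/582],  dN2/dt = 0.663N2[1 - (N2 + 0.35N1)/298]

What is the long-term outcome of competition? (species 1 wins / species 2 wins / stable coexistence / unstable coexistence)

Compare the nullcline intercepts: K1/α12 = 582/1.42 = 410 > K2 = 298; K2/α21 = 298/0.35 = 851 > K1 = 582.
Since both inequalities hold, each species can invade when rare, so the interior equilibrium is stable.

stable coexistence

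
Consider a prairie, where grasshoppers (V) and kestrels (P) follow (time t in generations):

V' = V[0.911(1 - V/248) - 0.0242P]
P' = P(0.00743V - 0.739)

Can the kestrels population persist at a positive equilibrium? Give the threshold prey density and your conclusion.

The predator equation gives dP/dt > 0 only when V > 0.739/0.00743 = 99.5.
Without the predator, V → K = 248. Since 248 > 99.5, the predator can invade and persist.

Threshold V = 99.5; K > 99.5, so yes, the predator persists.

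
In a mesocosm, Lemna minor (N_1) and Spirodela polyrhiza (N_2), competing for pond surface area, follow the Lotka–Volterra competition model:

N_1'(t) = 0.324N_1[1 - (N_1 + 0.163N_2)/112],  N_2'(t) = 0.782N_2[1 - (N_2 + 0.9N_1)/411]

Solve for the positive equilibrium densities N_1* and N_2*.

Setting both brackets to zero gives the nullclines N_1 + 0.163N_2 = 112 and 0.9N_1 + N_2 = 411.
Substituting N_2 = 411 - 0.9N_1 into the first: N_1(1 - 0.163·0.9) = 112 - 0.163·411.
So N_1* = 45/0.853 = 52.7, and then N_2* = 411 - 0.9·52.7 = 364.

N_1* ≈ 52.7, N_2* ≈ 364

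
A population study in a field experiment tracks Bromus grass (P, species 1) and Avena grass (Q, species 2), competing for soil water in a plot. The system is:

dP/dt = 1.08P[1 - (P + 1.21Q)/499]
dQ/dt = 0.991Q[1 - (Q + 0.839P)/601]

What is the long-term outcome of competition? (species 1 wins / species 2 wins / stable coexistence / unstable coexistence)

species 2 excludes species 1

Compare the nullcline intercepts: K1/α12 = 499/1.21 = 412 < K2 = 601; K2/α21 = 601/0.839 = 716 > K1 = 499.
Since the inequalities point opposite ways, species 2 can invade but species 1 cannot.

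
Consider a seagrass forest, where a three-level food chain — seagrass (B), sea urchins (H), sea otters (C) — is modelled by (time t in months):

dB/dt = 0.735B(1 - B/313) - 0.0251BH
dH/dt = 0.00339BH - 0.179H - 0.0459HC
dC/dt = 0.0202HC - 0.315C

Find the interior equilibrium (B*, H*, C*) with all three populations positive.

B* ≈ 146, H* ≈ 15.6, C* ≈ 6.91

From dC/dt = 0: 0.0202H* = 0.315, so H* = 15.6.
From dB/dt = 0: 0.735(1 - B*/313) = 0.0251·15.6, giving B* = 313·(1 - 0.533) = 146.
From dH/dt = 0: 0.00339·146 - 0.179 = 0.0459C*, so C* = 0.317/0.0459 = 6.91.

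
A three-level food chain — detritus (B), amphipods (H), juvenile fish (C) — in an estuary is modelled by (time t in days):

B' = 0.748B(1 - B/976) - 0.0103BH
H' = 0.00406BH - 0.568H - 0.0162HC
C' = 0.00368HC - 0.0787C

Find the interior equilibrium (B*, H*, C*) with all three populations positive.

From dC/dt = 0: 0.00368H* = 0.0787, so H* = 21.4.
From dB/dt = 0: 0.748(1 - B*/976) = 0.0103·21.4, giving B* = 976·(1 - 0.294) = 689.
From dH/dt = 0: 0.00406·689 - 0.568 = 0.0162C*, so C* = 2.23/0.0162 = 138.

B* ≈ 689, H* ≈ 21.4, C* ≈ 138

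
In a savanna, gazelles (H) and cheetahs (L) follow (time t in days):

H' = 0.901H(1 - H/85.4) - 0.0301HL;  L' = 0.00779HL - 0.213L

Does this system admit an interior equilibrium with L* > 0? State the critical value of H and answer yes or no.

Threshold H = 27.3; K > 27.3, so yes, the predator persists.

The predator equation gives dL/dt > 0 only when H > 0.213/0.00779 = 27.3.
Without the predator, H → K = 85.4. Since 85.4 > 27.3, the predator can invade and persist.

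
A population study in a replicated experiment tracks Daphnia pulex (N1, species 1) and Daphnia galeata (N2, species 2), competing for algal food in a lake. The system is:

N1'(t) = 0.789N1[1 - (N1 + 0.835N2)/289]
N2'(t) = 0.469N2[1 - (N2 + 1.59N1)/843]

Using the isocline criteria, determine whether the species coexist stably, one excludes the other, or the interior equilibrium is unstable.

Compare the nullcline intercepts: K1/α12 = 289/0.835 = 346 < K2 = 843; K2/α21 = 843/1.59 = 530 > K1 = 289.
Since the inequalities point opposite ways, species 2 can invade but species 1 cannot.

species 2 excludes species 1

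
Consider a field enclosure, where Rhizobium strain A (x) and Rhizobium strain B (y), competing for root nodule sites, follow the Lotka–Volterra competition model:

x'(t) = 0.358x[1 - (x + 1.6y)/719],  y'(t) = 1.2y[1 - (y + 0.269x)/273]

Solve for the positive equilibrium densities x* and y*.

x* ≈ 495, y* ≈ 140

Setting both brackets to zero gives the nullclines x + 1.6y = 719 and 0.269x + y = 273.
Substituting y = 273 - 0.269x into the first: x(1 - 1.6·0.269) = 719 - 1.6·273.
So x* = 282/0.57 = 495, and then y* = 273 - 0.269·495 = 140.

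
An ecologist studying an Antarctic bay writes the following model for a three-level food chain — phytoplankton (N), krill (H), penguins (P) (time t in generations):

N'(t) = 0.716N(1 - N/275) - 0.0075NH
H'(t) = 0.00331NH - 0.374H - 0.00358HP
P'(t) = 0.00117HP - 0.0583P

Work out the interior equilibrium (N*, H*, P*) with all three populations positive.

N* ≈ 131, H* ≈ 49.8, P* ≈ 17.1

From dP/dt = 0: 0.00117H* = 0.0583, so H* = 49.8.
From dN/dt = 0: 0.716(1 - N*/275) = 0.0075·49.8, giving N* = 275·(1 - 0.522) = 131.
From dH/dt = 0: 0.00331·131 - 0.374 = 0.00358P*, so P* = 0.0611/0.00358 = 17.1.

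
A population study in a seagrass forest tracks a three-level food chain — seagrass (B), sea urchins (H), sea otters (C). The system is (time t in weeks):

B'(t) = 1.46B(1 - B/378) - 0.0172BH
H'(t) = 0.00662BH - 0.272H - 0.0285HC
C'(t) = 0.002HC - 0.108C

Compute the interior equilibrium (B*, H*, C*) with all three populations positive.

From dC/dt = 0: 0.002H* = 0.108, so H* = 54.
From dB/dt = 0: 1.46(1 - B*/378) = 0.0172·54, giving B* = 378·(1 - 0.636) = 138.
From dH/dt = 0: 0.00662·138 - 0.272 = 0.0285C*, so C* = 0.638/0.0285 = 22.4.

B* ≈ 138, H* ≈ 54, C* ≈ 22.4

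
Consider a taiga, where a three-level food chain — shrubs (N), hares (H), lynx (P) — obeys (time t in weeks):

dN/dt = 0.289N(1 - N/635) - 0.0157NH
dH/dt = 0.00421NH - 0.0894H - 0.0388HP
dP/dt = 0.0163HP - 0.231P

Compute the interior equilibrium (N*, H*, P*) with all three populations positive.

N* ≈ 146, H* ≈ 14.2, P* ≈ 13.6

From dP/dt = 0: 0.0163H* = 0.231, so H* = 14.2.
From dN/dt = 0: 0.289(1 - N*/635) = 0.0157·14.2, giving N* = 635·(1 - 0.77) = 146.
From dH/dt = 0: 0.00421·146 - 0.0894 = 0.0388P*, so P* = 0.526/0.0388 = 13.6.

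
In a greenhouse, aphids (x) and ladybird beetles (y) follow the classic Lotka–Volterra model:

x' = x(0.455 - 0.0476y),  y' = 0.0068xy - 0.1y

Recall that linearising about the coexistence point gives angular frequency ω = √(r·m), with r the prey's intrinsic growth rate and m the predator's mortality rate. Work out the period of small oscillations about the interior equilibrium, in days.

T ≈ 29.5 days

Here r = 0.455 and m = 0.1, so r·m = 0.0455.
ω = √0.0455 = 0.213 per day, hence T = 2π/ω ≈ 29.5 days.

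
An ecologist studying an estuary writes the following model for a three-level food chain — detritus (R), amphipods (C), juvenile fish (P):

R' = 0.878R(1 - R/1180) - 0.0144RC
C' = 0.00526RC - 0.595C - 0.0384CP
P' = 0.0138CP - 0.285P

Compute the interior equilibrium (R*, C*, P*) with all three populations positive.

From dP/dt = 0: 0.0138C* = 0.285, so C* = 20.7.
From dR/dt = 0: 0.878(1 - R*/1180) = 0.0144·20.7, giving R* = 1180·(1 - 0.339) = 780.
From dC/dt = 0: 0.00526·780 - 0.595 = 0.0384P*, so P* = 3.51/0.0384 = 91.4.

R* ≈ 780, C* ≈ 20.7, P* ≈ 91.4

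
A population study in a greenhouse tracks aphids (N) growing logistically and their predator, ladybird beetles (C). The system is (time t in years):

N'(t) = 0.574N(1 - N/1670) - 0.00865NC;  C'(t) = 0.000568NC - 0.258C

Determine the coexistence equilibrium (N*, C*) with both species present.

N* ≈ 454, C* ≈ 48.3

From dC/dt = 0 with C > 0: 0.000568N* = 0.258, so N* = 454.
Substitute into dN/dt = 0: 0.574(1 - 454/1670) = 0.00865C*.
The bracket is 0.728, giving C* = 0.418/0.00865 = 48.3.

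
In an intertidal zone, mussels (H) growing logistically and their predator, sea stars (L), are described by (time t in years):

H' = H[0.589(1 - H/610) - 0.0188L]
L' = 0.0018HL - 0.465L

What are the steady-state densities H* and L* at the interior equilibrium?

From dL/dt = 0 with L > 0: 0.0018H* = 0.465, so H* = 258.
Substitute into dH/dt = 0: 0.589(1 - 258/610) = 0.0188L*.
The bracket is 0.577, giving L* = 0.34/0.0188 = 18.1.

H* ≈ 258, L* ≈ 18.1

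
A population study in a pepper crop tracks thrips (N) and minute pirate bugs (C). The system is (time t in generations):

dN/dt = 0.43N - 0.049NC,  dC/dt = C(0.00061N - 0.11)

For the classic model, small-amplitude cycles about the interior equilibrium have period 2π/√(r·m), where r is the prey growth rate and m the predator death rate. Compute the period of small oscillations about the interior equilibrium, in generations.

Here r = 0.43 and m = 0.11, so r·m = 0.0473.
ω = √0.0473 = 0.217 per generation, hence T = 2π/ω ≈ 28.9 generations.

T ≈ 28.9 generations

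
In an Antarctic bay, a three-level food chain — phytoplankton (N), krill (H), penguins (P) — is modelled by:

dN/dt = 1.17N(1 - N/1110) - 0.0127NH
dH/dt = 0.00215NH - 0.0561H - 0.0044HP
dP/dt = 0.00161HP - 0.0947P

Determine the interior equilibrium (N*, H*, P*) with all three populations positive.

N* ≈ 401, H* ≈ 58.8, P* ≈ 183

From dP/dt = 0: 0.00161H* = 0.0947, so H* = 58.8.
From dN/dt = 0: 1.17(1 - N*/1110) = 0.0127·58.8, giving N* = 1110·(1 - 0.638) = 401.
From dH/dt = 0: 0.00215·401 - 0.0561 = 0.0044P*, so P* = 0.807/0.0044 = 183.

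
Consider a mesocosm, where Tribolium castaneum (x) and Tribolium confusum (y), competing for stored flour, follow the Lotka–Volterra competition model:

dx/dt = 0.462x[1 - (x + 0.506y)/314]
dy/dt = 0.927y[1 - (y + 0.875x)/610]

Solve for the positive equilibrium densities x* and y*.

Setting both brackets to zero gives the nullclines x + 0.506y = 314 and 0.875x + y = 610.
Substituting y = 610 - 0.875x into the first: x(1 - 0.506·0.875) = 314 - 0.506·610.
So x* = 5.34/0.557 = 9.58, and then y* = 610 - 0.875·9.58 = 602.

x* ≈ 9.58, y* ≈ 602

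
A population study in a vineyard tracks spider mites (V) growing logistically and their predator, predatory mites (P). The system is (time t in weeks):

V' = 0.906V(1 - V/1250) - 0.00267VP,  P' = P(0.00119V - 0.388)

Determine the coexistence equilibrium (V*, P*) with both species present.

From dP/dt = 0 with P > 0: 0.00119V* = 0.388, so V* = 326.
Substitute into dV/dt = 0: 0.906(1 - 326/1250) = 0.00267P*.
The bracket is 0.739, giving P* = 0.67/0.00267 = 251.

V* ≈ 326, P* ≈ 251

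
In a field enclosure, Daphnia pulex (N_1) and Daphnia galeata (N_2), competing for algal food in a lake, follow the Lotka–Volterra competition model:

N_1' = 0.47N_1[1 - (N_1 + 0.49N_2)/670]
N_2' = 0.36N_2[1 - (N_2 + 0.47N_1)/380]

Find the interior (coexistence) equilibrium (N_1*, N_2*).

N_1* ≈ 629, N_2* ≈ 84.6

Setting both brackets to zero gives the nullclines N_1 + 0.49N_2 = 670 and 0.47N_1 + N_2 = 380.
Substituting N_2 = 380 - 0.47N_1 into the first: N_1(1 - 0.49·0.47) = 670 - 0.49·380.
So N_1* = 484/0.77 = 629, and then N_2* = 380 - 0.47·629 = 84.6.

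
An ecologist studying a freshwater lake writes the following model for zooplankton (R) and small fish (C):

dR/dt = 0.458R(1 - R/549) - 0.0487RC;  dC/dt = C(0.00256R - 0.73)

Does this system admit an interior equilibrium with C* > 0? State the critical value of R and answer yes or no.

The predator equation gives dC/dt > 0 only when R > 0.73/0.00256 = 285.
Without the predator, R → K = 549. Since 549 > 285, the predator can invade and persist.

Threshold R = 285; K > 285, so yes, the predator persists.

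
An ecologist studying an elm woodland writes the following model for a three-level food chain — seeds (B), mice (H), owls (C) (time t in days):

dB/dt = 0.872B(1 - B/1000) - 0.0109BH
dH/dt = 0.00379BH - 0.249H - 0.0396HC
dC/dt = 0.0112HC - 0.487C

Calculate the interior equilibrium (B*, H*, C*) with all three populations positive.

From dC/dt = 0: 0.0112H* = 0.487, so H* = 43.5.
From dB/dt = 0: 0.872(1 - B*/1000) = 0.0109·43.5, giving B* = 1000·(1 - 0.544) = 456.
From dH/dt = 0: 0.00379·456 - 0.249 = 0.0396C*, so C* = 1.48/0.0396 = 37.4.

B* ≈ 456, H* ≈ 43.5, C* ≈ 37.4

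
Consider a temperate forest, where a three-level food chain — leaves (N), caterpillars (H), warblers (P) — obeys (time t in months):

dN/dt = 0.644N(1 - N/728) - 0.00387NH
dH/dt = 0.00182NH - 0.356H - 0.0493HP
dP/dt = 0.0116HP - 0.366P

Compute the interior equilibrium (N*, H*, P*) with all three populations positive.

N* ≈ 590, H* ≈ 31.6, P* ≈ 14.6

From dP/dt = 0: 0.0116H* = 0.366, so H* = 31.6.
From dN/dt = 0: 0.644(1 - N*/728) = 0.00387·31.6, giving N* = 728·(1 - 0.19) = 590.
From dH/dt = 0: 0.00182·590 - 0.356 = 0.0493P*, so P* = 0.718/0.0493 = 14.6.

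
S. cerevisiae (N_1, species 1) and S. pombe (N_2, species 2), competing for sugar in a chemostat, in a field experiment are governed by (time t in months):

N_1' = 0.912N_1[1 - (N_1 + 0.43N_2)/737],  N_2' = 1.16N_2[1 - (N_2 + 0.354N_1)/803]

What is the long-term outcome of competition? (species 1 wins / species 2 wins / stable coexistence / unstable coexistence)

stable coexistence

Compare the nullcline intercepts: K1/α12 = 737/0.43 = 1710 > K2 = 803; K2/α21 = 803/0.354 = 2270 > K1 = 737.
Since both inequalities hold, each species can invade when rare, so the interior equilibrium is stable.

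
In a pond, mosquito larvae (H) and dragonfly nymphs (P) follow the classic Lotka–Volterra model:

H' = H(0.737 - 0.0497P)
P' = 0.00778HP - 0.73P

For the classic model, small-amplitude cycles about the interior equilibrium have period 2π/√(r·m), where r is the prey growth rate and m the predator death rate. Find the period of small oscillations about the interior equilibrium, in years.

T ≈ 8.57 years

Here r = 0.737 and m = 0.73, so r·m = 0.538.
ω = √0.538 = 0.733 per year, hence T = 2π/ω ≈ 8.57 years.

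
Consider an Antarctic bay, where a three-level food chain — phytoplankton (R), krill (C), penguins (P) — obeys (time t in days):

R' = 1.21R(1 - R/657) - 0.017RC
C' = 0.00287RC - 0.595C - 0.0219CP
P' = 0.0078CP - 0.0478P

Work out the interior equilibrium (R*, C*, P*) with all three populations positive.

From dP/dt = 0: 0.0078C* = 0.0478, so C* = 6.13.
From dR/dt = 0: 1.21(1 - R*/657) = 0.017·6.13, giving R* = 657·(1 - 0.0861) = 600.
From dC/dt = 0: 0.00287·600 - 0.595 = 0.0219P*, so P* = 1.13/0.0219 = 51.5.

R* ≈ 600, C* ≈ 6.13, P* ≈ 51.5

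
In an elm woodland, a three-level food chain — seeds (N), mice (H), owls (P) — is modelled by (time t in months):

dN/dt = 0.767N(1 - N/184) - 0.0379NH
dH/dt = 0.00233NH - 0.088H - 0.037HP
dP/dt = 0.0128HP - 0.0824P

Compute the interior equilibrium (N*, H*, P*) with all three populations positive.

From dP/dt = 0: 0.0128H* = 0.0824, so H* = 6.44.
From dN/dt = 0: 0.767(1 - N*/184) = 0.0379·6.44, giving N* = 184·(1 - 0.318) = 125.
From dH/dt = 0: 0.00233·125 - 0.088 = 0.037P*, so P* = 0.204/0.037 = 5.52.

N* ≈ 125, H* ≈ 6.44, P* ≈ 5.52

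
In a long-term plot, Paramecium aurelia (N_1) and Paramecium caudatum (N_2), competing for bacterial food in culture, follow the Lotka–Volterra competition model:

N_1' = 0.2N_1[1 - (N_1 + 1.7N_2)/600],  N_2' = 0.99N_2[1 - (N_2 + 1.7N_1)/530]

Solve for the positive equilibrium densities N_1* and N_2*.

Setting both brackets to zero gives the nullclines N_1 + 1.7N_2 = 600 and 1.7N_1 + N_2 = 530.
Substituting N_2 = 530 - 1.7N_1 into the first: N_1(1 - 1.7·1.7) = 600 - 1.7·530.
So N_1* = -301/-1.89 = 159, and then N_2* = 530 - 1.7·159 = 259.

N_1* ≈ 159, N_2* ≈ 259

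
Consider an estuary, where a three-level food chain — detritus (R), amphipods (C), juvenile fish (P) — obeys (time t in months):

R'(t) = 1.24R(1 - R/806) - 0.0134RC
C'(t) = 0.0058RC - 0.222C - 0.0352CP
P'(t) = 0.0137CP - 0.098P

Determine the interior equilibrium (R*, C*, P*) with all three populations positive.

R* ≈ 744, C* ≈ 7.15, P* ≈ 116

From dP/dt = 0: 0.0137C* = 0.098, so C* = 7.15.
From dR/dt = 0: 1.24(1 - R*/806) = 0.0134·7.15, giving R* = 806·(1 - 0.0773) = 744.
From dC/dt = 0: 0.0058·744 - 0.222 = 0.0352P*, so P* = 4.09/0.0352 = 116.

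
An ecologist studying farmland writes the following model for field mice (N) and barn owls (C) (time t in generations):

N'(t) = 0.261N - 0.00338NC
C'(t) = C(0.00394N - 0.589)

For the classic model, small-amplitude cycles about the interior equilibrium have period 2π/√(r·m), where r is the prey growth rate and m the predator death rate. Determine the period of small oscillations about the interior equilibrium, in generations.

T ≈ 16 generations

Here r = 0.261 and m = 0.589, so r·m = 0.154.
ω = √0.154 = 0.392 per generation, hence T = 2π/ω ≈ 16 generations.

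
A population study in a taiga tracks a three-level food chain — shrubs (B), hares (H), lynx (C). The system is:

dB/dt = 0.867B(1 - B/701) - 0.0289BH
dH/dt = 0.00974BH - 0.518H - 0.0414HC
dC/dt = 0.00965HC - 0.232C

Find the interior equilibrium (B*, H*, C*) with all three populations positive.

B* ≈ 139, H* ≈ 24, C* ≈ 20.2

From dC/dt = 0: 0.00965H* = 0.232, so H* = 24.
From dB/dt = 0: 0.867(1 - B*/701) = 0.0289·24, giving B* = 701·(1 - 0.801) = 139.
From dH/dt = 0: 0.00974·139 - 0.518 = 0.0414C*, so C* = 0.838/0.0414 = 20.2.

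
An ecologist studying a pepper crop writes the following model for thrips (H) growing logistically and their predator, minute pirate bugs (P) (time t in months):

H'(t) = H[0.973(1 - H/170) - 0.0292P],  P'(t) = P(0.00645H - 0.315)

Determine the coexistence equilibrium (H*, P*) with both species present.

H* ≈ 48.8, P* ≈ 23.7

From dP/dt = 0 with P > 0: 0.00645H* = 0.315, so H* = 48.8.
Substitute into dH/dt = 0: 0.973(1 - 48.8/170) = 0.0292P*.
The bracket is 0.713, giving P* = 0.693/0.0292 = 23.7.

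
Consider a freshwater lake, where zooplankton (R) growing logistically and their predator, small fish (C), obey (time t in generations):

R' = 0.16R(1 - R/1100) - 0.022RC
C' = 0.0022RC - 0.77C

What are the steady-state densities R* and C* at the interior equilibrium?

R* ≈ 350, C* ≈ 4.96

From dC/dt = 0 with C > 0: 0.0022R* = 0.77, so R* = 350.
Substitute into dR/dt = 0: 0.16(1 - 350/1100) = 0.022C*.
The bracket is 0.682, giving C* = 0.109/0.022 = 4.96.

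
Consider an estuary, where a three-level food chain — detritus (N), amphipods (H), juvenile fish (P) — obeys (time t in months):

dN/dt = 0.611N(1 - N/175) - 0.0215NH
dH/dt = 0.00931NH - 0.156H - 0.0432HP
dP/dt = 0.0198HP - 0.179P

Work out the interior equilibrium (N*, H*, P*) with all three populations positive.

From dP/dt = 0: 0.0198H* = 0.179, so H* = 9.04.
From dN/dt = 0: 0.611(1 - N*/175) = 0.0215·9.04, giving N* = 175·(1 - 0.318) = 119.
From dH/dt = 0: 0.00931·119 - 0.156 = 0.0432P*, so P* = 0.955/0.0432 = 22.1.

N* ≈ 119, H* ≈ 9.04, P* ≈ 22.1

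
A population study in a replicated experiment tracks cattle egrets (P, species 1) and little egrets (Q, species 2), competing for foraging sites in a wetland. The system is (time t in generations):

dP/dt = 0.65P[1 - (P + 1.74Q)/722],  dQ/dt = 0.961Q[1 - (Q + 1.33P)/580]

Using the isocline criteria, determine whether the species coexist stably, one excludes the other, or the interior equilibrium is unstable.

unstable coexistence (outcome depends on initial conditions)

Compare the nullcline intercepts: K1/α12 = 722/1.74 = 415 < K2 = 580; K2/α21 = 580/1.33 = 436 < K1 = 722.
Since both are reversed, neither can invade when rare; the interior point is a saddle.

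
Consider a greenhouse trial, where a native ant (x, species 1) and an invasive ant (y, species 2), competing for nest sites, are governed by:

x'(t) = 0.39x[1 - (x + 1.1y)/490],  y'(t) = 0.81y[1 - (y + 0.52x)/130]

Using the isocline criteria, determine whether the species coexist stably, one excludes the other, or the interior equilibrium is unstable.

Compare the nullcline intercepts: K1/α12 = 490/1.1 = 445 > K2 = 130; K2/α21 = 130/0.52 = 250 < K1 = 490.
Since the inequalities point opposite ways, species 1 can invade but species 2 cannot.

species 1 excludes species 2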